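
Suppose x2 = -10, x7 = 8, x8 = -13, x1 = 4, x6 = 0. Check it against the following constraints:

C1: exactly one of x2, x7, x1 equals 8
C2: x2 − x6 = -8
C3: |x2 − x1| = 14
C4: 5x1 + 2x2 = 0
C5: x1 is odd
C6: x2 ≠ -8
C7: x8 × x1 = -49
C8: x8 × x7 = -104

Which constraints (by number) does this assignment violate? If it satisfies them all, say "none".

C1: x2=-10, x7=8, x1=4; 1 of them equals 8  true
C2: x2 − x6 = -10 − 0 = -10, not -8  false
C3: |-10 − 4| = 14  true
C4: 5x1 + 2x2 = 5(4) + 2(-10) = 0  true
C5: x1 = 4 is even  false
C6: x2 = -10, and -10 ≠ -8  true
C7: x8 × x1 = -13 × 4 = -52, not -49  false
C8: x8 × x7 = -13 × 8 = -104  true

No — constraints 2, 5, and 7 are not satisfied.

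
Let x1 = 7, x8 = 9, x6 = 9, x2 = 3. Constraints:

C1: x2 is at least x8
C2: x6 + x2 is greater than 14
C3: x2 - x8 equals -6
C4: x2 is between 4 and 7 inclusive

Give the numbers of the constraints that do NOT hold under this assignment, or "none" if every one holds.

Constraints 1, 2, 4 do not hold.

C1: x2 = 3, x8 = 9; 3 < 9 (want ≥)  FAIL
C2: x6 + x2 = 9 + 3 = 12; 12 ≤ 14, bound 14 not met  FAIL
C3: x2 - x8 = 3 - 9 = -6  OK
C4: x2 = 3 is outside [4, 7]  FAIL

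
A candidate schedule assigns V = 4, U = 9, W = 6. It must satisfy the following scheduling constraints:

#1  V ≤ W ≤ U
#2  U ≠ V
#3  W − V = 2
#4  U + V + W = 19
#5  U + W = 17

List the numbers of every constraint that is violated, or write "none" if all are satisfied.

The assignment fails constraint 5.

#1 values 4 ≤ 6 ≤ 9 — OK.
#2 U = 9, V = 4; distinct — OK.
#3 W − V = 6 − 4 = 2 — OK.
#4 U + V + W = 9 + 4 + 6 = 19 — OK.
#5 U + W = 9 + 6 = 15, not 17 — violated.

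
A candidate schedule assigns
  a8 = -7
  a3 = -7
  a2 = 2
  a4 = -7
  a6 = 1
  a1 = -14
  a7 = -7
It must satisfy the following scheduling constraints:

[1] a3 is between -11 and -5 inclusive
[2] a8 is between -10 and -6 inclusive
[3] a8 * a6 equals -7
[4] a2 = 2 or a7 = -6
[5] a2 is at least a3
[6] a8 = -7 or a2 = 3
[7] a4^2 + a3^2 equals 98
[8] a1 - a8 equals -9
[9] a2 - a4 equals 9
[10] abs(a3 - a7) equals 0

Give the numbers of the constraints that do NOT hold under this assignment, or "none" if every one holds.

[1] a3 = -7 lies in [-11, -5]  yes
[2] a8 = -7 lies in [-10, -6]  yes
[3] a8 * a6 = -7 * 1 = -7  yes
[4] a2 = 2 = 2 (first disjunct)  yes
[5] a2 = 2, a3 = -7; 2 ≥ -7  yes
[6] a8 = -7 = -7 (first disjunct)  yes
[7] a4^2 + a3^2 = (-7)^2 + (-7)^2 = 49 + 49 = 98  yes
[8] a1 - a8 = -14 - (-7) = -7, not -9  no
[9] a2 - a4 = 2 - (-7) = 9  yes
[10] abs(-7 - (-7)) = 0  yes

Violated: 8.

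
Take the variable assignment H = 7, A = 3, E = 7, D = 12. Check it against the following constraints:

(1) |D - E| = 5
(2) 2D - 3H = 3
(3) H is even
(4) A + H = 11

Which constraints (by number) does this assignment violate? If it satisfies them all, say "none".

(1) |12 - 7| = 5  OK
(2) 2D - 3H = 2(12) - 3(7) = 3  OK
(3) H = 7 is odd  FAIL
(4) A + H = 3 + 7 = 10, not 11  FAIL

No — constraints 3 and 4 are not satisfied.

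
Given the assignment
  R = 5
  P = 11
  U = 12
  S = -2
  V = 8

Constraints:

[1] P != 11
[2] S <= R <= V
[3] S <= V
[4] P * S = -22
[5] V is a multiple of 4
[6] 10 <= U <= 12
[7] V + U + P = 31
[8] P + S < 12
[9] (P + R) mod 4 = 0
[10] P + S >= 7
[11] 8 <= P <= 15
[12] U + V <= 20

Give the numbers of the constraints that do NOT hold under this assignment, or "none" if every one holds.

Violated: 1.

[1] P = 11, but 11 is required to differ  false
[2] values -2 <= 5 <= 8  true
[3] S = -2, V = 8; -2 ≤ 8  true
[4] P * S = 11 * (-2) = -22  true
[5] 8 / 4 = 2, so 4 divides 8  true
[6] U = 12 lies in [10, 12]  true
[7] V + U + P = 8 + 12 + 11 = 31  true
[8] P + S = 11 + (-2) = 9; 9 < 12  true
[9] P + R = 16; 16 mod 4 = 0  true
[10] P + S = 11 + (-2) = 9; 9 ≥ 7  true
[11] P = 11 lies in [8, 15]  true
[12] U + V = 12 + 8 = 20; 20 ≤ 20  true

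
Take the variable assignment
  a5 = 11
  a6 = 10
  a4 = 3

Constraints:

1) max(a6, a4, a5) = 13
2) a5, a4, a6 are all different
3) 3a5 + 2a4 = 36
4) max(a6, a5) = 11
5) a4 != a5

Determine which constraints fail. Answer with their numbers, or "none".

1) max(10, 3, 11) = 11, not 13  ✗
2) values 11, 3, 10 are pairwise distinct  ✓
3) 3a5 + 2a4 = 3(11) + 2(3) = 39, not 36  ✗
4) max(10, 11) = 11  ✓
5) a4 = 3, a5 = 11; distinct  ✓

Constraints 1 and 3 do not hold.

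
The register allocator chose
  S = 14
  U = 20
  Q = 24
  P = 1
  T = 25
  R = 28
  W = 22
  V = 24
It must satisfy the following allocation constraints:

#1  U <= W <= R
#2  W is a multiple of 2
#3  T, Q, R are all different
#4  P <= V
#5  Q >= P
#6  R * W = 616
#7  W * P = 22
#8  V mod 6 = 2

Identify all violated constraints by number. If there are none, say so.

#1 values 20 <= 22 <= 28  OK
#2 22 / 2 = 11, so 2 divides 22  OK
#3 values 25, 24, 28 are pairwise distinct  OK
#4 P = 1, V = 24; 1 ≤ 24  OK
#5 Q = 24, P = 1; 24 ≥ 1  OK
#6 R * W = 28 * 22 = 616  OK
#7 W * P = 22 * 1 = 22  OK
#8 24 mod 6 = 0, not 2  FAIL

No — constraint 8 is not satisfied.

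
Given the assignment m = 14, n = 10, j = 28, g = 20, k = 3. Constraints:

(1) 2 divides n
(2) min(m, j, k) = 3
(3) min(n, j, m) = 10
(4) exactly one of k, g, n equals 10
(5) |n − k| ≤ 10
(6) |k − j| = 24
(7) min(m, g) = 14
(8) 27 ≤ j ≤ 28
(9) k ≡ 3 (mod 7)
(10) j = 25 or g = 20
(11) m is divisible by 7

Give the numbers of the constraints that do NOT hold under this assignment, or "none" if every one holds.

(1) 10 / 2 = 5, so 2 divides 10 — satisfied.
(2) min(14, 28, 3) = 3 — satisfied.
(3) min(10, 28, 14) = 10 — satisfied.
(4) k=3, g=20, n=10; 1 of them equals 10 — satisfied.
(5) |10 − 3| = 7; 7 ≤ 10 — satisfied.
(6) |3 − 28| = 25, not 24 — violated.
(7) min(14, 20) = 14 — satisfied.
(8) j = 28 lies in [27, 28] — satisfied.
(9) 3 mod 7 = 3 — satisfied.
(10) j = 28 ≠ 25, but g = 20 = 20 (second disjunct) — satisfied.
(11) 14 / 7 = 2, so 7 divides 14 — satisfied.

Constraint 6 does not hold.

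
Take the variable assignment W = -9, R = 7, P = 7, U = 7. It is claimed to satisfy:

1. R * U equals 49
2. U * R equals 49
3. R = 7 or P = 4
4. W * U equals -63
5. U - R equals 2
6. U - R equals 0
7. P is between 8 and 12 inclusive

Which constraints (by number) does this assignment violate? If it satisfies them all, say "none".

Constraints 5, 7 do not hold.

1. R * U = 7 * 7 = 49  true
2. U * R = 7 * 7 = 49  true
3. R = 7 = 7 (first disjunct)  true
4. W * U = -9 * 7 = -63  true
5. U - R = 7 - 7 = 0, not 2  false
6. U - R = 7 - 7 = 0  true
7. P = 7 is outside [8, 12]  false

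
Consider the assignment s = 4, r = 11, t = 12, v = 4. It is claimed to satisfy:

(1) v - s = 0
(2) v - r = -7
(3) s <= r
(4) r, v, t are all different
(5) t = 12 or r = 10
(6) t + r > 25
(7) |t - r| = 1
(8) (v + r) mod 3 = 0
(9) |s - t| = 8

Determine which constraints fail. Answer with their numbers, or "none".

(1) v - s = 4 - 4 = 0 — holds.
(2) v - r = 4 - 11 = -7 — holds.
(3) s = 4, r = 11; 4 ≤ 11 — holds.
(4) values 11, 4, 12 are pairwise distinct — holds.
(5) t = 12 = 12 (first disjunct) — holds.
(6) t + r = 12 + 11 = 23; 23 ≤ 25, bound 25 not met — fails.
(7) |12 - 11| = 1 — holds.
(8) v + r = 15; 15 mod 3 = 0 — holds.
(9) |4 - 12| = 8 — holds.

The assignment fails constraint 6.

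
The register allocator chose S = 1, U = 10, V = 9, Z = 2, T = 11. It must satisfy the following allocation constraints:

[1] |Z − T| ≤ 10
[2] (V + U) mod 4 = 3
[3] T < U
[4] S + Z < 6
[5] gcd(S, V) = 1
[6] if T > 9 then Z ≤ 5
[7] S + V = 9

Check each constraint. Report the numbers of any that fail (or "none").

Constraints 3, 7 do not hold.

[1] |2 − 11| = 9; 9 ≤ 10  holds
[2] V + U = 19; 19 mod 4 = 3  holds
[3] T = 11, U = 10; 11 ≥ 10 (want <)  fails
[4] S + Z = 1 + 2 = 3; 3 < 6  holds
[5] gcd(1, 9) = 1  holds
[6] T = 11 > 9, so we need Z ≤ 5; Z = 2 ≤ 5  holds
[7] S + V = 1 + 9 = 10, not 9  fails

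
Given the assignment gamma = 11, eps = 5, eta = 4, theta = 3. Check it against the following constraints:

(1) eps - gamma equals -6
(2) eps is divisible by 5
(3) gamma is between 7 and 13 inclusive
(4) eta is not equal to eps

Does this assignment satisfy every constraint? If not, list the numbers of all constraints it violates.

(1) eps - gamma = 5 - 11 = -6 — holds.
(2) 5 / 5 = 1, so 5 divides 5 — holds.
(3) gamma = 11 lies in [7, 13] — holds.
(4) eta = 4, eps = 5; distinct — holds.

None — every constraint holds.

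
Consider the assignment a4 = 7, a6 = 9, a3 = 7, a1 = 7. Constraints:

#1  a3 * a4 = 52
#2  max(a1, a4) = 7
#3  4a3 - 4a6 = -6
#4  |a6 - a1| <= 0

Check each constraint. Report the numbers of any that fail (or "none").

#1 a3 * a4 = 7 * 7 = 49, not 52 — violated.
#2 max(7, 7) = 7 — satisfied.
#3 4a3 - 4a6 = 4(7) - 4(9) = -8, not -6 — violated.
#4 |9 - 7| = 2; 2 > 0, exceeds bound 0 — violated.

Constraints 1, 3, and 4 do not hold.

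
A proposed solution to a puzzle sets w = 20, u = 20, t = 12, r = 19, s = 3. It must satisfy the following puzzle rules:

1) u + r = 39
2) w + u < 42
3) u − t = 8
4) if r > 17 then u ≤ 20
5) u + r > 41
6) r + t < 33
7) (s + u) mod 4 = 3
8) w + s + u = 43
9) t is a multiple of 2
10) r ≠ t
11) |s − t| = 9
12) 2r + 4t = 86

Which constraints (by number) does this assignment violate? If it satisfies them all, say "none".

Constraint 5 is violated.

1) u + r = 20 + 19 = 39 — OK.
2) w + u = 20 + 20 = 40; 40 < 42 — OK.
3) u − t = 20 − 12 = 8 — OK.
4) r = 19 > 17, so we need u ≤ 20; u = 20 ≤ 20 — OK.
5) u + r = 20 + 19 = 39; 39 ≤ 41, bound 41 not met — violated.
6) r + t = 19 + 12 = 31; 31 < 33 — OK.
7) s + u = 23; 23 mod 4 = 3 — OK.
8) w + s + u = 20 + 3 + 20 = 43 — OK.
9) 12 / 2 = 6, so 2 divides 12 — OK.
10) r = 19, t = 12; distinct — OK.
11) |3 − 12| = 9 — OK.
12) 2r + 4t = 2(19) + 4(12) = 86 — OK.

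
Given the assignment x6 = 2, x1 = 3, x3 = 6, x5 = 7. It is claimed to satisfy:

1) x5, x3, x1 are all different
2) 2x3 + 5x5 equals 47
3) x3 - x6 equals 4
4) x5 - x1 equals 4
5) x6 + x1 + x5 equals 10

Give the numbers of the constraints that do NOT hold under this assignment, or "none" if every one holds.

1) values 7, 6, 3 are pairwise distinct  ✔
2) 2x3 + 5x5 = 2(6) + 5(7) = 47  ✔
3) x3 - x6 = 6 - 2 = 4  ✔
4) x5 - x1 = 7 - 3 = 4  ✔
5) x6 + x1 + x5 = 2 + 3 + 7 = 12, not 10  ✘

Constraint 5 does not hold.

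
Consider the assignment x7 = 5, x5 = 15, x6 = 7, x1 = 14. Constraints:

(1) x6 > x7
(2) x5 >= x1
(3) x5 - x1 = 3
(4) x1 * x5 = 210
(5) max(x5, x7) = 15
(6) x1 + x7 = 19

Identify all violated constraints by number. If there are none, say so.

(1) x6 = 7, x7 = 5; 7 > 5  ✓
(2) x5 = 15, x1 = 14; 15 ≥ 14  ✓
(3) x5 - x1 = 15 - 14 = 1, not 3  ✗
(4) x1 * x5 = 14 * 15 = 210  ✓
(5) max(15, 5) = 15  ✓
(6) x1 + x7 = 14 + 5 = 19  ✓

Violated: 3.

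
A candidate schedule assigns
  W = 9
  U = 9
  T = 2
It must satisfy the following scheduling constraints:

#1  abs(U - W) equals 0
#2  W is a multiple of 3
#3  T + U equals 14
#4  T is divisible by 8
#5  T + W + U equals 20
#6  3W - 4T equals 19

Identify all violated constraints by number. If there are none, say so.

Constraints 3 and 4 are violated.

#1 abs(9 - 9) = 0 — holds.
#2 9 / 3 = 3, so 3 divides 9 — holds.
#3 T + U = 2 + 9 = 11, not 14 — does not hold.
#4 2 = 8*0 + 2, so 8 does not divide 2 — does not hold.
#5 T + W + U = 2 + 9 + 9 = 20 — holds.
#6 3W - 4T = 3(9) - 4(2) = 19 — holds.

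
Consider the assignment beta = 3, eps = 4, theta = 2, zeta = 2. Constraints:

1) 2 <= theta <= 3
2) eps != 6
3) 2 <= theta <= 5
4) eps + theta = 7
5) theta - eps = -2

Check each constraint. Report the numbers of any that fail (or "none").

Constraint 4 is violated.

1) theta = 2 lies in [2, 3] — OK.
2) eps = 4, and 4 ≠ 6 — OK.
3) theta = 2 lies in [2, 5] — OK.
4) eps + theta = 4 + 2 = 6, not 7 — violated.
5) theta - eps = 2 - 4 = -2 — OK.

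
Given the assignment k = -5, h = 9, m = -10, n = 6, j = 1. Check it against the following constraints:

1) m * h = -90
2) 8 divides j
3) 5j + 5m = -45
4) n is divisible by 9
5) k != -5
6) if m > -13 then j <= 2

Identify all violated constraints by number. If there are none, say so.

1) m * h = -10 * 9 = -90  ✔
2) 1 = 8*0 + 1, so 8 does not divide 1  ✘
3) 5j + 5m = 5(1) + 5(-10) = -45  ✔
4) 6 = 9*0 + 6, so 9 does not divide 6  ✘
5) k = -5, but -5 is required to differ  ✘
6) m = -10 > -13, so we need j ≤ 2; j = 1 ≤ 2  ✔

Constraints 2, 4, and 5 are violated.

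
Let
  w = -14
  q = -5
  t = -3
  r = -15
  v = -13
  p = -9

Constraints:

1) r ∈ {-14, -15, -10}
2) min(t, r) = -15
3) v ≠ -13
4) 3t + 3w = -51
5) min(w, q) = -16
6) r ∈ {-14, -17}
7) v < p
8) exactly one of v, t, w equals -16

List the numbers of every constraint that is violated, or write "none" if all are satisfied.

1) r = -15 is in {-14, -15, -10}  true
2) min(-3, -15) = -15  true
3) v = -13, but -13 is required to differ  false
4) 3t + 3w = 3(-3) + 3(-14) = -51  true
5) min(-14, -5) = -14, not -16  false
6) r = -15 is not in {-14, -17}  false
7) v = -13, p = -9; -13 < -9  true
8) v=-13, t=-3, w=-14; 0 of them equal -16, not exactly one  false

Constraints 3, 5, 6, and 8 do not hold.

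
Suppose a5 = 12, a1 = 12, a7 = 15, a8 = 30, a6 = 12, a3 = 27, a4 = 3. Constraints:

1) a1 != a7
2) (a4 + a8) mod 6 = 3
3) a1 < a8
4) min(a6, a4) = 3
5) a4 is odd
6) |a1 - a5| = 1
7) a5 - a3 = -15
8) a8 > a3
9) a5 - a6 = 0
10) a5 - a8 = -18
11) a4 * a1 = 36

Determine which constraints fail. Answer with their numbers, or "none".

1) a1 = 12, a7 = 15; distinct — holds.
2) a4 + a8 = 33; 33 mod 6 = 3 — holds.
3) a1 = 12, a8 = 30; 12 < 30 — holds.
4) min(12, 3) = 3 — holds.
5) a4 = 3 is odd — holds.
6) |12 - 12| = 0, not 1 — does not hold.
7) a5 - a3 = 12 - 27 = -15 — holds.
8) a8 = 30, a3 = 27; 30 > 27 — holds.
9) a5 - a6 = 12 - 12 = 0 — holds.
10) a5 - a8 = 12 - 30 = -18 — holds.
11) a4 * a1 = 3 * 12 = 36 — holds.

No — constraint 6 is not satisfied.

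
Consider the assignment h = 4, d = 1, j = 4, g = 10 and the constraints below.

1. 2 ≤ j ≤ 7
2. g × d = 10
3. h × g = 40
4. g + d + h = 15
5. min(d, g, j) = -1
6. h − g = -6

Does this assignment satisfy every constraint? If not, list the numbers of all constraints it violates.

1. j = 4 lies in [2, 7]  ✔
2. g × d = 10 × 1 = 10  ✔
3. h × g = 4 × 10 = 40  ✔
4. g + d + h = 10 + 1 + 4 = 15  ✔
5. min(1, 10, 4) = 1, not -1  ✘
6. h − g = 4 − 10 = -6  ✔

Constraint 5 does not hold.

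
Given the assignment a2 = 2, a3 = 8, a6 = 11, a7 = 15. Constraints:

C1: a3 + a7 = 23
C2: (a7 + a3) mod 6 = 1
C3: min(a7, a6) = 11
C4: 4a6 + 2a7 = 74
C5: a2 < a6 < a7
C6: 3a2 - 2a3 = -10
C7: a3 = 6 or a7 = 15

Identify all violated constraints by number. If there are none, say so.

C1: a3 + a7 = 8 + 15 = 23 — OK.
C2: a7 + a3 = 23; 23 mod 6 = 5, not 1 — violated.
C3: min(15, 11) = 11 — OK.
C4: 4a6 + 2a7 = 4(11) + 2(15) = 74 — OK.
C5: values 2 < 11 < 15 — OK.
C6: 3a2 - 2a3 = 3(2) - 2(8) = -10 — OK.
C7: a3 = 8 ≠ 6, but a7 = 15 = 15 (second disjunct) — OK.

Constraint 2 is violated.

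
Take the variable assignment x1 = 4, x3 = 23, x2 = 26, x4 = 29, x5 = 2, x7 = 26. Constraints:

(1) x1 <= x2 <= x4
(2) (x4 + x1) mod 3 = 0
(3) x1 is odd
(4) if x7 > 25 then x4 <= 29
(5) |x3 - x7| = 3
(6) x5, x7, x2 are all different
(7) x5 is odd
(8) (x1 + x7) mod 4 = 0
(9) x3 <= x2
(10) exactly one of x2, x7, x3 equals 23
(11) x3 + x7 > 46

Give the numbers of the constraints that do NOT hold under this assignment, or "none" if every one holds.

Constraints 3, 6, 7, 8 do not hold.

(1) values 4 <= 26 <= 29 — holds.
(2) x4 + x1 = 33; 33 mod 3 = 0 — holds.
(3) x1 = 4 is even — fails.
(4) x7 = 26 > 25, so we need x4 ≤ 29; x4 = 29 ≤ 29 — holds.
(5) |23 - 26| = 3 — holds.
(6) x7 = x2 = 26, not all different — fails.
(7) x5 = 2 is even — fails.
(8) x1 + x7 = 30; 30 mod 4 = 2, not 0 — fails.
(9) x3 = 23, x2 = 26; 23 ≤ 26 — holds.
(10) x2=26, x7=26, x3=23; 1 of them equals 23 — holds.
(11) x3 + x7 = 23 + 26 = 49; 49 > 46 — holds.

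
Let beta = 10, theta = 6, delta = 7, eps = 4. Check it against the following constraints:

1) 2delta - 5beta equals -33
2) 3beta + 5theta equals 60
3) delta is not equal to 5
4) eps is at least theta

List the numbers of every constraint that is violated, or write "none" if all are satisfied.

Constraints 1 and 4 do not hold.

1) 2delta - 5beta = 2(7) - 5(10) = -36, not -33  no
2) 3beta + 5theta = 3(10) + 5(6) = 60  yes
3) delta = 7, and 7 ≠ 5  yes
4) eps = 4, theta = 6; 4 < 6 (want ≥)  no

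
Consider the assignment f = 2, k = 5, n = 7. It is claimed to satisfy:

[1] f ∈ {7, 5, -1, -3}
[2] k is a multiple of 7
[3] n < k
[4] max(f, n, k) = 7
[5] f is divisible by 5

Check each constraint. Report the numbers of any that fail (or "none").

Constraints 1, 2, 3, 5 are violated.

[1] f = 2 is not in {7, 5, -1, -3}  no
[2] 5 = 7×0 + 5, so 7 does not divide 5  no
[3] n = 7, k = 5; 7 ≥ 5 (want <)  no
[4] max(2, 7, 5) = 7  yes
[5] 2 = 5×0 + 2, so 5 does not divide 2  no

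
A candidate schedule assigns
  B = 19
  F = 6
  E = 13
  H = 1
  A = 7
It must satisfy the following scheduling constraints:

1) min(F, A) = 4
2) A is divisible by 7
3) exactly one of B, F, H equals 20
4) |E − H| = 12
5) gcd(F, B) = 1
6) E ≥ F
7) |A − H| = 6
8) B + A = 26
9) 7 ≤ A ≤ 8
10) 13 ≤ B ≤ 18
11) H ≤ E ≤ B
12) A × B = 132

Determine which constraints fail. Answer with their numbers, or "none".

The assignment fails constraints 1, 3, 10, and 12.

1) min(6, 7) = 6, not 4  FAIL
2) 7 / 7 = 1, so 7 divides 7  OK
3) B=19, F=6, H=1; 0 of them equal 20, not exactly one  FAIL
4) |13 − 1| = 12  OK
5) gcd(6, 19) = 1  OK
6) E = 13, F = 6; 13 ≥ 6  OK
7) |7 − 1| = 6  OK
8) B + A = 19 + 7 = 26  OK
9) A = 7 lies in [7, 8]  OK
10) B = 19 is outside [13, 18]  FAIL
11) values 1 ≤ 13 ≤ 19  OK
12) A × B = 7 × 19 = 133, not 132  FAIL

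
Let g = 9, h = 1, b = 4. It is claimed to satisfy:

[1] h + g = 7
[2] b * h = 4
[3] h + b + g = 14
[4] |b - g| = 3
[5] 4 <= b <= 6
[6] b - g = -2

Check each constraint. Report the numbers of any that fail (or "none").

Constraints 1, 4, and 6 do not hold.

[1] h + g = 1 + 9 = 10, not 7 — violated.
[2] b * h = 4 * 1 = 4 — OK.
[3] h + b + g = 1 + 4 + 9 = 14 — OK.
[4] |4 - 9| = 5, not 3 — violated.
[5] b = 4 lies in [4, 6] — OK.
[6] b - g = 4 - 9 = -5, not -2 — violated.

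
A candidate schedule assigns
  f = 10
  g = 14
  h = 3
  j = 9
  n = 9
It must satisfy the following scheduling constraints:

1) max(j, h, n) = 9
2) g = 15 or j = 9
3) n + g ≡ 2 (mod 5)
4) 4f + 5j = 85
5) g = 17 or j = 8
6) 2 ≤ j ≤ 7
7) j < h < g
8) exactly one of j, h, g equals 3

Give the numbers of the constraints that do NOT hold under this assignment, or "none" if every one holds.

Constraints 3, 5, 6, 7 do not hold.

1) max(9, 3, 9) = 9  ✓
2) g = 14 ≠ 15, but j = 9 = 9 (second disjunct)  ✓
3) n + g = 23; 23 mod 5 = 3, not 2  ✗
4) 4f + 5j = 4(10) + 5(9) = 85  ✓
5) g = 14 ≠ 17 and j = 9 ≠ 8; both disjuncts false  ✗
6) j = 9 is outside [2, 7]  ✗
7) values 9, 3, 14; j = 9 is not < h = 3  ✗
8) j=9, h=3, g=14; 1 of them equals 3  ✓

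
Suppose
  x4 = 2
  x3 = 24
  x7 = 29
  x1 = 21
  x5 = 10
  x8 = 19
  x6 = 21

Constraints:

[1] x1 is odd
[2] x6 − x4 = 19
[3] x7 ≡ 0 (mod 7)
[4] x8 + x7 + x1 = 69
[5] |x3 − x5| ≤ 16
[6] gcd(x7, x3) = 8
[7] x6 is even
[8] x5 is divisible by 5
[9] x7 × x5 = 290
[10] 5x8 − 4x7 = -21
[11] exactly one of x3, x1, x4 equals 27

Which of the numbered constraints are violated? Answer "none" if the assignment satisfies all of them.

[1] x1 = 21 is odd — holds.
[2] x6 − x4 = 21 − 2 = 19 — holds.
[3] 29 mod 7 = 1, not 0 — does not hold.
[4] x8 + x7 + x1 = 19 + 29 + 21 = 69 — holds.
[5] |24 − 10| = 14; 14 ≤ 16 — holds.
[6] gcd(29, 24) = 1, not 8 — does not hold.
[7] x6 = 21 is odd — does not hold.
[8] 10 / 5 = 2, so 5 divides 10 — holds.
[9] x7 × x5 = 29 × 10 = 290 — holds.
[10] 5x8 − 4x7 = 5(19) − 4(29) = -21 — holds.
[11] x3=24, x1=21, x4=2; 0 of them equal 27, not exactly one — does not hold.

The assignment fails constraints 3, 6, 7, 11.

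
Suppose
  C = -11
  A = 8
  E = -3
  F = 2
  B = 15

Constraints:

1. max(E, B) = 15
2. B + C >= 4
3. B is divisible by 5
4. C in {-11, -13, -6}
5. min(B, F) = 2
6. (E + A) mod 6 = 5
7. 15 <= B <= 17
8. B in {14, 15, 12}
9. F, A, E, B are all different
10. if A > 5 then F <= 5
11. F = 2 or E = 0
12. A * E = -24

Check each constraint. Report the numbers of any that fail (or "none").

1. max(-3, 15) = 15  ✓
2. B + C = 15 + (-11) = 4; 4 ≥ 4  ✓
3. 15 / 5 = 3, so 5 divides 15  ✓
4. C = -11 is in {-11, -13, -6}  ✓
5. min(15, 2) = 2  ✓
6. E + A = 5; 5 mod 6 = 5  ✓
7. B = 15 lies in [15, 17]  ✓
8. B = 15 is in {14, 15, 12}  ✓
9. values 2, 8, -3, 15 are pairwise distinct  ✓
10. A = 8 > 5, so we need F ≤ 5; F = 2 ≤ 5  ✓
11. F = 2 = 2 (first disjunct)  ✓
12. A * E = 8 * (-3) = -24  ✓

All constraints are satisfied.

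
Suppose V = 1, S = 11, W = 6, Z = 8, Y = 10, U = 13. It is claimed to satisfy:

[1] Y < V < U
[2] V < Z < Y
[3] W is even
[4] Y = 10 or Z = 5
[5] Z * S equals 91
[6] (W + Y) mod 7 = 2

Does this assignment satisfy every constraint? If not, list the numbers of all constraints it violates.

[1] values 10, 1, 13; Y = 10 is not < V = 1 — does not hold.
[2] values 1 < 8 < 10 — holds.
[3] W = 6 is even — holds.
[4] Y = 10 = 10 (first disjunct) — holds.
[5] Z * S = 8 * 11 = 88, not 91 — does not hold.
[6] W + Y = 16; 16 mod 7 = 2 — holds.

Constraints 1 and 5 are violated.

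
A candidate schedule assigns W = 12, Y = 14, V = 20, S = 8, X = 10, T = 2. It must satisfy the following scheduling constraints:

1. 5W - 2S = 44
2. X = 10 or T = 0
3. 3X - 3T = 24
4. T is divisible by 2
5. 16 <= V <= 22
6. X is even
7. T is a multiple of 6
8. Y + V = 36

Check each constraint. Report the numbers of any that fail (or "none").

1. 5W - 2S = 5(12) - 2(8) = 44  ✔
2. X = 10 = 10 (first disjunct)  ✔
3. 3X - 3T = 3(10) - 3(2) = 24  ✔
4. 2 / 2 = 1, so 2 divides 2  ✔
5. V = 20 lies in [16, 22]  ✔
6. X = 10 is even  ✔
7. 2 = 6*0 + 2, so 6 does not divide 2  ✘
8. Y + V = 14 + 20 = 34, not 36  ✘

Violated: 7, 8.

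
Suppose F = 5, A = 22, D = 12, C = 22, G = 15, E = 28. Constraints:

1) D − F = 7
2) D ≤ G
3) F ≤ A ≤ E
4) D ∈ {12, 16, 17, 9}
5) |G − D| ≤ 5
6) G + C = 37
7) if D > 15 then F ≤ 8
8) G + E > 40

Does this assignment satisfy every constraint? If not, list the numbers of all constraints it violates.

1) D − F = 12 − 5 = 7  true
2) D = 12, G = 15; 12 ≤ 15  true
3) values 5 ≤ 22 ≤ 28  true
4) D = 12 is in {12, 16, 17, 9}  true
5) |15 − 12| = 3; 3 ≤ 5  true
6) G + C = 15 + 22 = 37  true
7) D = 12, not > 15; antecedent false, conditional vacuously true  true
8) G + E = 15 + 28 = 43; 43 > 40  true

The assignment satisfies every constraint.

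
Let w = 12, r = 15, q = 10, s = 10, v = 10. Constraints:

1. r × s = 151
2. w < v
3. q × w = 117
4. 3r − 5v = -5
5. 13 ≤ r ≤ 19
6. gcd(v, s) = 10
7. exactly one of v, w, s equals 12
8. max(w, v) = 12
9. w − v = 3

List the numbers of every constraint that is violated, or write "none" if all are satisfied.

1. r × s = 15 × 10 = 150, not 151  fails
2. w = 12, v = 10; 12 ≥ 10 (want <)  fails
3. q × w = 10 × 12 = 120, not 117  fails
4. 3r − 5v = 3(15) − 5(10) = -5  holds
5. r = 15 lies in [13, 19]  holds
6. gcd(10, 10) = 10  holds
7. v=10, w=12, s=10; 1 of them equals 12  holds
8. max(12, 10) = 12  holds
9. w − v = 12 − 10 = 2, not 3  fails

Constraints 1, 2, 3, and 9 are violated.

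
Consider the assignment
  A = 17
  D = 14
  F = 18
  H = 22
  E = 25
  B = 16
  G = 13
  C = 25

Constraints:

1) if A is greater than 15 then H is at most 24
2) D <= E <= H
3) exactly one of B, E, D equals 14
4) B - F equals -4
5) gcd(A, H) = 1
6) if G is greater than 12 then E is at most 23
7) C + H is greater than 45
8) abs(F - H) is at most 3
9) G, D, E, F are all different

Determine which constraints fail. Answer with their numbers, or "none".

1) A = 17 > 15, so we need H ≤ 24; H = 22 ≤ 24 — holds.
2) values 14, 25, 22; E = 25 is not <= H = 22 — does not hold.
3) B=16, E=25, D=14; 1 of them equals 14 — holds.
4) B - F = 16 - 18 = -2, not -4 — does not hold.
5) gcd(17, 22) = 1 — holds.
6) G = 13 > 12, so we need E ≤ 23; but E = 25 > 23 — does not hold.
7) C + H = 25 + 22 = 47; 47 > 45 — holds.
8) abs(18 - 22) = 4; 4 > 3, exceeds bound 3 — does not hold.
9) values 13, 14, 25, 18 are pairwise distinct — holds.

No — constraints 2, 4, 6, and 8 are not satisfied.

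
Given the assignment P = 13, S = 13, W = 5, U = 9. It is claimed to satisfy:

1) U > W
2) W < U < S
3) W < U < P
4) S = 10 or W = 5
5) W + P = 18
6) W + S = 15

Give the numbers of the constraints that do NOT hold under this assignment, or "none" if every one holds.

Violated: 6.

1) U = 9, W = 5; 9 > 5  ✓
2) values 5 < 9 < 13  ✓
3) values 5 < 9 < 13  ✓
4) S = 13 ≠ 10, but W = 5 = 5 (second disjunct)  ✓
5) W + P = 5 + 13 = 18  ✓
6) W + S = 5 + 13 = 18, not 15  ✗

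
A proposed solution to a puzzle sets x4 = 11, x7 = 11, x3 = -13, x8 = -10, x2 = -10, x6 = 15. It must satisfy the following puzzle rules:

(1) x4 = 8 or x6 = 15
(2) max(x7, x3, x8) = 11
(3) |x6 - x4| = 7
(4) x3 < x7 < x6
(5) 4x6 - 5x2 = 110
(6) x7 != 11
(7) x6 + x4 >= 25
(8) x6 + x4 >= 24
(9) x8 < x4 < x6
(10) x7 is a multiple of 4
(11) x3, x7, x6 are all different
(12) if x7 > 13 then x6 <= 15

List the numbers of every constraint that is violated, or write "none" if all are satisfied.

(1) x4 = 11 ≠ 8, but x6 = 15 = 15 (second disjunct)  ✓
(2) max(11, -13, -10) = 11  ✓
(3) |15 - 11| = 4, not 7  ✗
(4) values -13 < 11 < 15  ✓
(5) 4x6 - 5x2 = 4(15) - 5(-10) = 110  ✓
(6) x7 = 11, but 11 is required to differ  ✗
(7) x6 + x4 = 15 + 11 = 26; 26 ≥ 25  ✓
(8) x6 + x4 = 15 + 11 = 26; 26 ≥ 24  ✓
(9) values -10 < 11 < 15  ✓
(10) 11 = 4*2 + 3, so 4 does not divide 11  ✗
(11) values -13, 11, 15 are pairwise distinct  ✓
(12) x7 = 11, not > 13; antecedent false, conditional vacuously true  ✓

The assignment fails constraints 3, 6, and 10.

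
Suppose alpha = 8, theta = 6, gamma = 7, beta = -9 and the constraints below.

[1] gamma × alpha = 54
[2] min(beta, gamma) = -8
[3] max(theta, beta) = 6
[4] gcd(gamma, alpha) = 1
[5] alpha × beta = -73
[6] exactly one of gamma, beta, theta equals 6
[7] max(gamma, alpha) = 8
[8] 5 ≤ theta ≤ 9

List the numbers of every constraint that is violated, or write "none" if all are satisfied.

[1] gamma × alpha = 7 × 8 = 56, not 54  FAIL
[2] min(-9, 7) = -9, not -8  FAIL
[3] max(6, -9) = 6  OK
[4] gcd(7, 8) = 1  OK
[5] alpha × beta = 8 × (-9) = -72, not -73  FAIL
[6] gamma=7, beta=-9, theta=6; 1 of them equals 6  OK
[7] max(7, 8) = 8  OK
[8] theta = 6 lies in [5, 9]  OK

Constraints 1, 2, and 5 are violated.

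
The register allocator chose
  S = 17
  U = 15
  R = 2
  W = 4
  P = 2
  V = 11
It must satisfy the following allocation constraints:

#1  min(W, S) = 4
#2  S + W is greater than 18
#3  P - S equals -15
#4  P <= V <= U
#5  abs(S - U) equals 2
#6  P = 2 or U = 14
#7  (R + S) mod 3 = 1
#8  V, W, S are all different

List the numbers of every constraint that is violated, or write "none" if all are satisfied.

#1 min(4, 17) = 4 — holds.
#2 S + W = 17 + 4 = 21; 21 > 18 — holds.
#3 P - S = 2 - 17 = -15 — holds.
#4 values 2 <= 11 <= 15 — holds.
#5 abs(17 - 15) = 2 — holds.
#6 P = 2 = 2 (first disjunct) — holds.
#7 R + S = 19; 19 mod 3 = 1 — holds.
#8 values 11, 4, 17 are pairwise distinct — holds.

Yes — all constraints hold.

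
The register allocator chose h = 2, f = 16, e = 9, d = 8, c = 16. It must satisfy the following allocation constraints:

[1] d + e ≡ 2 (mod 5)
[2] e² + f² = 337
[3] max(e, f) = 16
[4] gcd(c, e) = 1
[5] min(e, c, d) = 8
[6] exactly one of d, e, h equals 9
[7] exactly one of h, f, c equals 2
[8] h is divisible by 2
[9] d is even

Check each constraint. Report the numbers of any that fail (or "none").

[1] d + e = 17; 17 mod 5 = 2 — OK.
[2] e² + f² = 9² + 16² = 81 + 256 = 337 — OK.
[3] max(9, 16) = 16 — OK.
[4] gcd(16, 9) = 1 — OK.
[5] min(9, 16, 8) = 8 — OK.
[6] d=8, e=9, h=2; 1 of them equals 9 — OK.
[7] h=2, f=16, c=16; 1 of them equals 2 — OK.
[8] 2 / 2 = 1, so 2 divides 2 — OK.
[9] d = 8 is even — OK.

None — every constraint holds.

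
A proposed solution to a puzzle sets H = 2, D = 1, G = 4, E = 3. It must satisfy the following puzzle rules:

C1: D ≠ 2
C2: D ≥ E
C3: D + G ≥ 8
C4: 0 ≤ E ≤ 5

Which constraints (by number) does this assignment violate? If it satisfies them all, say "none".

The assignment fails constraints 2 and 3.

C1: D = 1, and 1 ≠ 2 — OK.
C2: D = 1, E = 3; 1 < 3 (want ≥) — violated.
C3: D + G = 1 + 4 = 5; 5 < 8, bound 8 not met — violated.
C4: E = 3 lies in [0, 5] — OK.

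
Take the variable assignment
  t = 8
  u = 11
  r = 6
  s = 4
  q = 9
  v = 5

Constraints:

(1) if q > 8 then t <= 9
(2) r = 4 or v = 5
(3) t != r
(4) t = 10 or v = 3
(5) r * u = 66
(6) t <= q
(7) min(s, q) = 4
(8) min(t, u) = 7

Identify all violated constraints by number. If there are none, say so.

(1) q = 9 > 8, so we need t ≤ 9; t = 8 ≤ 9  OK
(2) r = 6 ≠ 4, but v = 5 = 5 (second disjunct)  OK
(3) t = 8, r = 6; distinct  OK
(4) t = 8 ≠ 10 and v = 5 ≠ 3; both disjuncts false  FAIL
(5) r * u = 6 * 11 = 66  OK
(6) t = 8, q = 9; 8 ≤ 9  OK
(7) min(4, 9) = 4  OK
(8) min(8, 11) = 8, not 7  FAIL

Violated: 4, 8.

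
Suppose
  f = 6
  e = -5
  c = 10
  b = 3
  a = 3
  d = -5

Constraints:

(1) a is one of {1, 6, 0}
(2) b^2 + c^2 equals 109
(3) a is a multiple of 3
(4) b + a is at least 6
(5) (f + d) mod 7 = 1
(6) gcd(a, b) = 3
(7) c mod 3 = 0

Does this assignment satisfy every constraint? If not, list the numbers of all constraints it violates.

Constraints 1 and 7 are violated.

(1) a = 3 is not in {1, 6, 0}  no
(2) b^2 + c^2 = 3^2 + 10^2 = 9 + 100 = 109  yes
(3) 3 / 3 = 1, so 3 divides 3  yes
(4) b + a = 3 + 3 = 6; 6 ≥ 6  yes
(5) f + d = 1; 1 mod 7 = 1  yes
(6) gcd(3, 3) = 3  yes
(7) 10 mod 3 = 1, not 0  no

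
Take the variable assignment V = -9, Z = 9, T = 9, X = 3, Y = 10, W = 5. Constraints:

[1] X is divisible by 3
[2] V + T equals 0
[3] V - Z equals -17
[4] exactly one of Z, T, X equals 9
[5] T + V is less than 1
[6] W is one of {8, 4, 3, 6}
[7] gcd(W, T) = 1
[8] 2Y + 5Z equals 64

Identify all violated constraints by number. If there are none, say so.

No — constraints 3, 4, 6, and 8 are not satisfied.

[1] 3 / 3 = 1, so 3 divides 3  holds
[2] V + T = -9 + 9 = 0  holds
[3] V - Z = -9 - 9 = -18, not -17  fails
[4] Z=9, T=9, X=3; 2 of them equal 9, not exactly one  fails
[5] T + V = 9 + (-9) = 0; 0 < 1  holds
[6] W = 5 is not in {8, 4, 3, 6}  fails
[7] gcd(5, 9) = 1  holds
[8] 2Y + 5Z = 2(10) + 5(9) = 65, not 64  fails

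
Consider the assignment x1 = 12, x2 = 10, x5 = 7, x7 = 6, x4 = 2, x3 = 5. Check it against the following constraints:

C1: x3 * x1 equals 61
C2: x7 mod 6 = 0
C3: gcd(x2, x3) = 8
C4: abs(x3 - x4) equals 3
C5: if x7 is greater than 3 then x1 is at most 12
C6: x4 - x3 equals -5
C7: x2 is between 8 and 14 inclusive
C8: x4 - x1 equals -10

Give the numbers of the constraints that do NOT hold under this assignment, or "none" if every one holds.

C1: x3 * x1 = 5 * 12 = 60, not 61  FAIL
C2: 6 mod 6 = 0  OK
C3: gcd(10, 5) = 5, not 8  FAIL
C4: abs(5 - 2) = 3  OK
C5: x7 = 6 > 3, so we need x1 ≤ 12; x1 = 12 ≤ 12  OK
C6: x4 - x3 = 2 - 5 = -3, not -5  FAIL
C7: x2 = 10 lies in [8, 14]  OK
C8: x4 - x1 = 2 - 12 = -10  OK

Violated: 1, 3, 6.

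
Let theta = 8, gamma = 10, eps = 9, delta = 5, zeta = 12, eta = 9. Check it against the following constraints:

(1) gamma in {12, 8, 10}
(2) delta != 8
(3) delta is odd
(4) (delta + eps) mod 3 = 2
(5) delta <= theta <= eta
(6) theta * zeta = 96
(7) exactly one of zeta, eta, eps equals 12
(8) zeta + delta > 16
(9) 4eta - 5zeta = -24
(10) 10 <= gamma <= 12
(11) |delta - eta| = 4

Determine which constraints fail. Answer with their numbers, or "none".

(1) gamma = 10 is in {12, 8, 10}  true
(2) delta = 5, and 5 ≠ 8  true
(3) delta = 5 is odd  true
(4) delta + eps = 14; 14 mod 3 = 2  true
(5) values 5 <= 8 <= 9  true
(6) theta * zeta = 8 * 12 = 96  true
(7) zeta=12, eta=9, eps=9; 1 of them equals 12  true
(8) zeta + delta = 12 + 5 = 17; 17 > 16  true
(9) 4eta - 5zeta = 4(9) - 5(12) = -24  true
(10) gamma = 10 lies in [10, 12]  true
(11) |5 - 9| = 4  true

None — every constraint holds.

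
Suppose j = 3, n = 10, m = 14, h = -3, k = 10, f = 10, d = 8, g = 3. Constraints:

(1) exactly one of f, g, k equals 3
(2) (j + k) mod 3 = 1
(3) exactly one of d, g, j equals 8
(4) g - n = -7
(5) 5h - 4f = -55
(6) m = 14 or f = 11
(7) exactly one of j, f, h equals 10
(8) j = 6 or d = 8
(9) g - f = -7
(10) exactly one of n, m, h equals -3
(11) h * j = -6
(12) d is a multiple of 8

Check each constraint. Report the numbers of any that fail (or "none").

Violated: 11.

(1) f=10, g=3, k=10; 1 of them equals 3 — holds.
(2) j + k = 13; 13 mod 3 = 1 — holds.
(3) d=8, g=3, j=3; 1 of them equals 8 — holds.
(4) g - n = 3 - 10 = -7 — holds.
(5) 5h - 4f = 5(-3) - 4(10) = -55 — holds.
(6) m = 14 = 14 (first disjunct) — holds.
(7) j=3, f=10, h=-3; 1 of them equals 10 — holds.
(8) j = 3 ≠ 6, but d = 8 = 8 (second disjunct) — holds.
(9) g - f = 3 - 10 = -7 — holds.
(10) n=10, m=14, h=-3; 1 of them equals -3 — holds.
(11) h * j = -3 * 3 = -9, not -6 — does not hold.
(12) 8 / 8 = 1, so 8 divides 8 — holds.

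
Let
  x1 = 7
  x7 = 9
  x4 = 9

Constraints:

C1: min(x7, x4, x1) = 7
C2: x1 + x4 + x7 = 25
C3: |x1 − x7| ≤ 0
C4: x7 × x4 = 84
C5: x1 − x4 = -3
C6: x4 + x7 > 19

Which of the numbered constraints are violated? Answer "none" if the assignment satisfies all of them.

C1: min(9, 9, 7) = 7 — holds.
C2: x1 + x4 + x7 = 7 + 9 + 9 = 25 — holds.
C3: |7 − 9| = 2; 2 > 0, exceeds bound 0 — does not hold.
C4: x7 × x4 = 9 × 9 = 81, not 84 — does not hold.
C5: x1 − x4 = 7 − 9 = -2, not -3 — does not hold.
C6: x4 + x7 = 9 + 9 = 18; 18 ≤ 19, bound 19 not met — does not hold.

No — constraints 3, 4, 5, and 6 are not satisfied.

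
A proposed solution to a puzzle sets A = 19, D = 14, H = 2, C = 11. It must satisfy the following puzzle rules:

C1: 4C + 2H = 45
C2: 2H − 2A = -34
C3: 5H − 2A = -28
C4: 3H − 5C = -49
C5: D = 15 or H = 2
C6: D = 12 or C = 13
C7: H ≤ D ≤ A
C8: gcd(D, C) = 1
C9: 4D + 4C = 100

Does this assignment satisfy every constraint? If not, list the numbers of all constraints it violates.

Constraints 1, 6 do not hold.

C1: 4C + 2H = 4(11) + 2(2) = 48, not 45  no
C2: 2H − 2A = 2(2) − 2(19) = -34  yes
C3: 5H − 2A = 5(2) − 2(19) = -28  yes
C4: 3H − 5C = 3(2) − 5(11) = -49  yes
C5: D = 14 ≠ 15, but H = 2 = 2 (second disjunct)  yes
C6: D = 14 ≠ 12 and C = 11 ≠ 13; both disjuncts false  no
C7: values 2 ≤ 14 ≤ 19  yes
C8: gcd(14, 11) = 1  yes
C9: 4D + 4C = 4(14) + 4(11) = 100  yes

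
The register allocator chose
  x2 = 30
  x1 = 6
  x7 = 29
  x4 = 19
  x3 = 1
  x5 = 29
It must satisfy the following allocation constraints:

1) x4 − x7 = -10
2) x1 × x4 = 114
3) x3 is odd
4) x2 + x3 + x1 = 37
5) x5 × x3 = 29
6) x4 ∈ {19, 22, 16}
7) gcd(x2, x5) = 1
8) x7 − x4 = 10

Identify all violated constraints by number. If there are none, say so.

1) x4 − x7 = 19 − 29 = -10  true
2) x1 × x4 = 6 × 19 = 114  true
3) x3 = 1 is odd  true
4) x2 + x3 + x1 = 30 + 1 + 6 = 37  true
5) x5 × x3 = 29 × 1 = 29  true
6) x4 = 19 is in {19, 22, 16}  true
7) gcd(30, 29) = 1  true
8) x7 − x4 = 29 − 19 = 10  true

Yes — all constraints hold.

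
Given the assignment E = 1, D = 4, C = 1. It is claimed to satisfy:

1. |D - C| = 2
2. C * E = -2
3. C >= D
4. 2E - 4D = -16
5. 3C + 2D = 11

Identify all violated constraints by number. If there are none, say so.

Violated: 1, 2, 3, and 4.

1. |4 - 1| = 3, not 2  FAIL
2. C * E = 1 * 1 = 1, not -2  FAIL
3. C = 1, D = 4; 1 < 4 (want ≥)  FAIL
4. 2E - 4D = 2(1) - 4(4) = -14, not -16  FAIL
5. 3C + 2D = 3(1) + 2(4) = 11  OK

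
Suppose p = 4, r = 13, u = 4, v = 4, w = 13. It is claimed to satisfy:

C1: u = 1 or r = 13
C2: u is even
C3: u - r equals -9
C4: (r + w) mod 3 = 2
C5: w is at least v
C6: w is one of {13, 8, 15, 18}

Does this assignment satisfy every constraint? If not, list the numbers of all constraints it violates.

The assignment satisfies every constraint.

C1: u = 4 ≠ 1, but r = 13 = 13 (second disjunct) — satisfied.
C2: u = 4 is even — satisfied.
C3: u - r = 4 - 13 = -9 — satisfied.
C4: r + w = 26; 26 mod 3 = 2 — satisfied.
C5: w = 13, v = 4; 13 ≥ 4 — satisfied.
C6: w = 13 is in {13, 8, 15, 18} — satisfied.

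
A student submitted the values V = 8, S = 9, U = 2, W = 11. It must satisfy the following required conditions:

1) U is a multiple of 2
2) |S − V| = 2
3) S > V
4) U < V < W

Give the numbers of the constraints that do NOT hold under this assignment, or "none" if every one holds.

Violated: 2.

1) 2 / 2 = 1, so 2 divides 2  ✔
2) |9 − 8| = 1, not 2  ✘
3) S = 9, V = 8; 9 > 8  ✔
4) values 2 < 8 < 11  ✔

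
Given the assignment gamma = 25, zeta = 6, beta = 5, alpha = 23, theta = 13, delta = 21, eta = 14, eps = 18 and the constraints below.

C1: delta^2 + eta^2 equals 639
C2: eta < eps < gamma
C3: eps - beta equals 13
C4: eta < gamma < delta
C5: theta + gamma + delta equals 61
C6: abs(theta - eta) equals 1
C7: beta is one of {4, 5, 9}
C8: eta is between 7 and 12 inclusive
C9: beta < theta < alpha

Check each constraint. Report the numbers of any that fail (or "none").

C1: delta^2 + eta^2 = 21^2 + 14^2 = 441 + 196 = 637, not 639 — fails.
C2: values 14 < 18 < 25 — holds.
C3: eps - beta = 18 - 5 = 13 — holds.
C4: values 14, 25, 21; gamma = 25 is not < delta = 21 — fails.
C5: theta + gamma + delta = 13 + 25 + 21 = 59, not 61 — fails.
C6: abs(13 - 14) = 1 — holds.
C7: beta = 5 is in {4, 5, 9} — holds.
C8: eta = 14 is outside [7, 12] — fails.
C9: values 5 < 13 < 23 — holds.

Violated: 1, 4, 5, and 8.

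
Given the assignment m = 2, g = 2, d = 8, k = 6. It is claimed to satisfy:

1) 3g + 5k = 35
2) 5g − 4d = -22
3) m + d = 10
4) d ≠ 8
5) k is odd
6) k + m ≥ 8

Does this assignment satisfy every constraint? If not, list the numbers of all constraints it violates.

1) 3g + 5k = 3(2) + 5(6) = 36, not 35 — violated.
2) 5g − 4d = 5(2) − 4(8) = -22 — OK.
3) m + d = 2 + 8 = 10 — OK.
4) d = 8, but 8 is required to differ — violated.
5) k = 6 is even — violated.
6) k + m = 6 + 2 = 8; 8 ≥ 8 — OK.

The assignment fails constraints 1, 4, 5.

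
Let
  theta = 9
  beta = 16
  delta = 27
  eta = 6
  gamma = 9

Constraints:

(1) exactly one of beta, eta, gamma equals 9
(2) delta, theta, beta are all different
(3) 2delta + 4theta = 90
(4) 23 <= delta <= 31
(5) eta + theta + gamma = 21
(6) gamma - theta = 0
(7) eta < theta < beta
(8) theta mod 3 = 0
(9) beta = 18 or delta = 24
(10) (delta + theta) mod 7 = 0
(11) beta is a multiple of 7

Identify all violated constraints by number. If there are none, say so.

Constraints 5, 9, 10, 11 are violated.

(1) beta=16, eta=6, gamma=9; 1 of them equals 9 — holds.
(2) values 27, 9, 16 are pairwise distinct — holds.
(3) 2delta + 4theta = 2(27) + 4(9) = 90 — holds.
(4) delta = 27 lies in [23, 31] — holds.
(5) eta + theta + gamma = 6 + 9 + 9 = 24, not 21 — does not hold.
(6) gamma - theta = 9 - 9 = 0 — holds.
(7) values 6 < 9 < 16 — holds.
(8) 9 mod 3 = 0 — holds.
(9) beta = 16 ≠ 18 and delta = 27 ≠ 24; both disjuncts false — does not hold.
(10) delta + theta = 36; 36 mod 7 = 1, not 0 — does not hold.
(11) 16 = 7*2 + 2, so 7 does not divide 16 — does not hold.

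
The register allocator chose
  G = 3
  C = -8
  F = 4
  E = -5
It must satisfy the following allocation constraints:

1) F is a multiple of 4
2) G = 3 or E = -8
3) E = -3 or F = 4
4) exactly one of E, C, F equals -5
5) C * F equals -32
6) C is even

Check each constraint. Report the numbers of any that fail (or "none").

1) 4 / 4 = 1, so 4 divides 4 — OK.
2) G = 3 = 3 (first disjunct) — OK.
3) E = -5 ≠ -3, but F = 4 = 4 (second disjunct) — OK.
4) E=-5, C=-8, F=4; 1 of them equals -5 — OK.
5) C * F = -8 * 4 = -32 — OK.
6) C = -8 is even — OK.

None — every constraint holds.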